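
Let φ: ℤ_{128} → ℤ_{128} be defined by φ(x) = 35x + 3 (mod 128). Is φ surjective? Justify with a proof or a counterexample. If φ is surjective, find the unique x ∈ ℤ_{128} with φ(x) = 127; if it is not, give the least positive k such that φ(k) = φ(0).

Recall that φ is surjective if every y in the codomain equals φ(x) for some x in the domain.
Since gcd(35, 128) = 1, 35 is invertible modulo 128. Euclid's algorithm: 128 = 3·35 + 23, 35 = 1·23 + 12, 23 = 1·12 + 11, 12 = 1·11 + 1; back-substituting gives 1 = 11·35 − 3·128, so 35⁻¹ ≡ 11 (mod 128).
Then y ↦ 11(y − 3) is a two-sided inverse to φ, so every y ∈ ℤ_{128} has a preimage.
Therefore φ is surjective.
Since φ is surjective, we find φ⁻¹(127): we need 35x ≡ 127 − 3 ≡ 124 (mod 128). Using 35⁻¹ = 11: x ≡ 11·124 = 1364 = 10·128 + 84, so x = 84.
Check: φ(84) = 35·84 + 3 = 2943 = 22·128 + 127 ≡ 127 (mod 128).

84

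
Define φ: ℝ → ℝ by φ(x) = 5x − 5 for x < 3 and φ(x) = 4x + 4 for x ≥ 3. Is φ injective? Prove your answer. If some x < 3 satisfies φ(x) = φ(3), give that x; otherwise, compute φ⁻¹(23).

19/4

Both pieces are strictly increasing (slopes 5 and 4), so each is injective on its own interval.
The left piece maps (−∞, 3) onto (−∞, 10); the right piece maps [3, ∞) onto [16, ∞).
These images are disjoint, so no value is attained by both pieces. Thus φ is injective.
Because the two images are disjoint, no x < 3 has φ(x) = φ(3), so we compute φ⁻¹(23): 23 lies in [16, ∞), so solve 4x + 4 = 23: x = (23 − 4)/4 = 19/4.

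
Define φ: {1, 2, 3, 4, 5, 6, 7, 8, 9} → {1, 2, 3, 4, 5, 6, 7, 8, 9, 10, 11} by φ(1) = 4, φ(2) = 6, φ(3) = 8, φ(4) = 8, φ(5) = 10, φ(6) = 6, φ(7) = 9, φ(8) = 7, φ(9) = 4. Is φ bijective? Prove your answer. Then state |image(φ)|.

φ(3) = 8 = φ(4) with 3 ≠ 4, so φ is not injective, hence not bijective.
The image of φ is {4, 6, 7, 8, 9, 10}, which has 6 elements.

6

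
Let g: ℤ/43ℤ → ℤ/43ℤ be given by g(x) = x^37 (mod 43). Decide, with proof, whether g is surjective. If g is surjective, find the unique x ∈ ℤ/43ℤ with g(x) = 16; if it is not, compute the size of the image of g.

Since 43 is prime, the nonzero elements of ℤ/43ℤ form a cyclic group of order 42.
As gcd(37, 42) = 1, raising to the 37th power is a bijection on this group: if x_1^37 ≡ x_2^37 then (x_1x_2^{−1})^37 = 1, and the only element of order dividing gcd(37, 42) = 1 is 1, so x_1 = x_2.
With g(0) = 0 this makes g injective on all of ℤ/43ℤ, hence bijective (finite equal-size domain and codomain). In particular g is surjective.
Since g is surjective, we find the preimage of 16. The inverse of x ↦ x^37 on (ℤ/43ℤ)^× is x ↦ x^25, because 37·25 = 925 = 22·42 + 1 ≡ 1 (mod 42) and x^{42} = 1 for x ≠ 0 (Fermat). So g⁻¹(16) = 16^25 mod 43.
Repeated squaring mod 43: 16^1 ≡ 16, 16^2 ≡ 16² = 256 ≡ 41, 16^4 ≡ 41² = 1681 ≡ 4, 16^8 ≡ 4² = 16, 16^16 ≡ 16² = 256 ≡ 41. Since 25 = 16 + 8 + 1, 16^25 ≡ 41·16·16: 41·16 = 656 ≡ 11, then 11·16 = 176 ≡ 4. So 16^25 ≡ 4 (mod 43).
Hence g⁻¹(16) = 4.

4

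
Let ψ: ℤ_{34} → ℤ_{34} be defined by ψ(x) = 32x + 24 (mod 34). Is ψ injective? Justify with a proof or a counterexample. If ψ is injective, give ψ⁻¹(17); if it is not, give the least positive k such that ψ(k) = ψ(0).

17

We have gcd(32, 34) = 2 > 1. Taking x_1 = 0 and x_2 = 17: ψ(0) = 24 and ψ(17) = 32·17 + 24 = 568 ≡ 24 (mod 34).
So ψ(0) = ψ(17) while 0 ≠ 17, therefore ψ is not injective.
Since ψ is not injective, we find the least positive k with ψ(k) = ψ(0): this means 32k ≡ 0 (mod 34), i.e. 34 ∣ 32k. Since gcd(32, 34) = 2, dividing through by 2 this holds exactly when 17 ∣ 16k, and as gcd(16, 17) = 1, exactly when 17 ∣ k.
The smallest positive such k is 17.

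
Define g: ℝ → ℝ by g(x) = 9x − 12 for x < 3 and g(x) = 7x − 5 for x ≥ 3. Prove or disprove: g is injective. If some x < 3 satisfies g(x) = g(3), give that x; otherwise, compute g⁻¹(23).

Both pieces are strictly increasing (slopes 9 and 7), so each is injective on its own interval.
The left piece maps (−∞, 3) onto (−∞, 15); the right piece maps [3, ∞) onto [16, ∞).
These images are disjoint, so no value is attained by both pieces. So g is injective.
Because the two images are disjoint, no x < 3 has g(x) = g(3), so we compute g⁻¹(23): 23 lies in [16, ∞), so solve 7x − 5 = 23: x = (23 + 5)/7 = 4.

4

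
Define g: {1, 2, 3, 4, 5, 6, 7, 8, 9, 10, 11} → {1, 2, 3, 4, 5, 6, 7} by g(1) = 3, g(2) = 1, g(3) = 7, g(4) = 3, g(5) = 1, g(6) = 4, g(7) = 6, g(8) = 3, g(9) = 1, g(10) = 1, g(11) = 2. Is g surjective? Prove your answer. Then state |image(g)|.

No element maps to 5, so g is not surjective.
The image of g is {1, 2, 3, 4, 6, 7}, which has 6 elements.

6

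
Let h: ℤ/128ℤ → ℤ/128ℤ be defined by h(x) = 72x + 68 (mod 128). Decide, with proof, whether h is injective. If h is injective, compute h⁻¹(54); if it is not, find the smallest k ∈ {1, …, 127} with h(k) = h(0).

16

Recall: h is injective if h(s) = h(t) implies s = t.
We have gcd(72, 128) = 8 > 1. Taking s = 0 and t = 16: h(0) = 68 and h(16) = 72·16 + 68 = 1220 ≡ 68 (mod 128).
So h(0) = h(16) while 0 ≠ 16, thus h is not injective.
Since h is not injective, we find the least positive k with h(k) = h(0): this means 72k ≡ 0 (mod 128), i.e. 128 ∣ 72k. Since gcd(72, 128) = 8, dividing through by 8 this holds exactly when 16 ∣ 9k, and as gcd(9, 16) = 1, exactly when 16 ∣ k.
The smallest positive such k is 16.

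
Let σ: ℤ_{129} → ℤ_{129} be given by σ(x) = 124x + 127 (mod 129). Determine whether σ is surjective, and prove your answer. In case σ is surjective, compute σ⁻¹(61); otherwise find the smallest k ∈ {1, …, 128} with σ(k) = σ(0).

Since gcd(124, 129) = 1, 124 is invertible modulo 129. Euclid's algorithm: 129 = 1·124 + 5, 124 = 24·5 + 4, 5 = 1·4 + 1; back-substituting gives 1 = 103·124 − 99·129, so 124⁻¹ ≡ 103 (mod 129).
Then y ↦ 103(y − 127) is a two-sided inverse to σ, so every y ∈ ℤ_{129} has a preimage.
Therefore σ is surjective.
Since σ is surjective, we find σ⁻¹(61): we need 124x ≡ 61 − 127 ≡ 63 (mod 129). Using 124⁻¹ = 103: x ≡ 103·63 = 6489 = 50·129 + 39, so x = 39.
Check: σ(39) = 124·39 + 127 = 4963 = 38·129 + 61 ≡ 61 (mod 129).

39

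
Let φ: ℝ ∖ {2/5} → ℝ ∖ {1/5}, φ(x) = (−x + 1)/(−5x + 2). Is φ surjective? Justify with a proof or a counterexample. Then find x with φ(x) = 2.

For any y ≠ 1/5, solving y(−5x + 2) = −x + 1 for x gives a well-defined x ≠ 2/5. So φ is surjective.
Solving φ(x) = 2: cross-multiplying gives −x + 1 = 2(−5x + 2), which rearranges to 9x = 3, so x = 1/3.

1/3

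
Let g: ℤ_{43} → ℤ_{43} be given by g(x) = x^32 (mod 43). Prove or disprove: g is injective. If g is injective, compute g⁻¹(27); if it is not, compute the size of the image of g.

22

g(21): Repeated squaring mod 43: 21^1 ≡ 21, 21^2 ≡ 21² = 441 ≡ 11, 21^4 ≡ 11² = 121 ≡ 35, 21^8 ≡ 35² = 1225 ≡ 21, 21^16 ≡ 21² = 441 ≡ 11, 21^32 ≡ 11² = 121 ≡ 35. So 21^32 ≡ 35 (mod 43).
g(22): Repeated squaring mod 43: 22^1 ≡ 22, 22^2 ≡ 22² = 484 ≡ 11, 22^4 ≡ 11² = 121 ≡ 35, 22^8 ≡ 35² = 1225 ≡ 21, 22^16 ≡ 21² = 441 ≡ 11, 22^32 ≡ 11² = 121 ≡ 35. So 22^32 ≡ 35 (mod 43).
So g(21) = g(22) = 35 while 21 ≠ 22, hence g is not injective.
Since g is not injective, we determine |image(g)|. Computing x^32 mod 43 for each x (by repeated squaring, reducing mod 43 at every step), the values g(0), g(1), …, g(42) are: 0, 1, 16, 13, 41, 9, 36, 6, 11, 40, 15, 21, 17, 23, 10, 31, 4, 24, 38, 14, 25, 35, 35, 25, 14, 38, 24, 4, 31, 10, 23, 17, 21, 15, 40, 11, 6, 36, 9, 41, 13, 16, 1.
The distinct values are {0, 1, 4, 6, 9, 10, 11, 13, 14, 15, 16, 17, 21, 23, 24, 25, 31, 35, 36, 38, 40, 41}; there are 22 of them.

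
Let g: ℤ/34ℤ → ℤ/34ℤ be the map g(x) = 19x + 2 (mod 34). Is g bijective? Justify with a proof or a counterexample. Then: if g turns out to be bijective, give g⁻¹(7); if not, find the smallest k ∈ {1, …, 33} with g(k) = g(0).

11

If g(u) = g(v), then 19u ≡ 19v (mod 34). Because gcd(19, 34) = 1, we may cancel 19 to get u ≡ v (mod 34).
We now compute 19⁻¹ mod 34 explicitly. Euclid's algorithm: 34 = 1·19 + 15, 19 = 1·15 + 4, 15 = 3·4 + 3, 4 = 1·3 + 1; back-substituting gives 1 = 9·19 − 5·34, so 19⁻¹ ≡ 9 (mod 34).
For any y ∈ ℤ/34ℤ, x = 9(y − 2) mod 34 satisfies g(x) = 19·9(y − 2) + 2 ≡ y (since 19·9 ≡ 1 mod 34). So every y has a preimage.
Thus g is bijective.
Since g is bijective, we compute g⁻¹(7): solve 19x + 2 ≡ 7 (mod 34), i.e. 19x ≡ 5 (mod 34).
Multiplying by 19⁻¹ = 9 gives x ≡ 9·5 = 45 = 1·34 + 11 ≡ 11 (mod 34).
Check: g(11) = 19·11 + 2 = 211 = 6·34 + 7 ≡ 7 (mod 34).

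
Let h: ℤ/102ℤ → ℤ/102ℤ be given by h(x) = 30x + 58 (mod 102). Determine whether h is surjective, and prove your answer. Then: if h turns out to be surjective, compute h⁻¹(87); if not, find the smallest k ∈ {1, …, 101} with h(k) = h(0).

17

By definition, surjectivity means every element of the codomain has a preimage under h.
Since gcd(30, 102) = 6, we have 30x ≡ 0 (mod 6) for all x, so h(x) ≡ 4 (mod 6).
But 0 ≢ 4 (mod 6), so 0 ∈ ℤ/102ℤ has no preimage. So h is not surjective.
Since h is not surjective, we find the least positive k with h(k) = h(0): this means 30k ≡ 0 (mod 102), i.e. 102 ∣ 30k. Since gcd(30, 102) = 6, dividing through by 6 this holds exactly when 17 ∣ 5k, and as gcd(5, 17) = 1, exactly when 17 ∣ k.
The smallest positive such k is 17.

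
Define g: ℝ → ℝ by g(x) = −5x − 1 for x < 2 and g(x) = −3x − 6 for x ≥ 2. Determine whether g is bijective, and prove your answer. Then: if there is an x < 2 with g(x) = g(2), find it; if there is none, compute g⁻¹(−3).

Both pieces are strictly decreasing (slopes −5 and −3), so each is injective on its own interval.
The left piece maps (−∞, 2) onto (−11, ∞); the right piece maps [2, ∞) onto (−∞, −12].
The images leave a gap (−11 has no preimage), so g is not surjective, hence not bijective.
Because the two images are disjoint, no x < 2 has g(x) = g(2), so we compute g⁻¹(−3): −3 lies in (−11, ∞), so solve −5x − 1 = −3: x = (−3 + 1)/(−5) = 2/5.

2/5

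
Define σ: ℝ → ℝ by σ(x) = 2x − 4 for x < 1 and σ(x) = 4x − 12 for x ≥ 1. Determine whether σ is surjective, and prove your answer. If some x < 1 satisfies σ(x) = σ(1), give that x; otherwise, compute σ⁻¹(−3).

-2

Both pieces are strictly increasing (slopes 2 and 4), so each is injective on its own interval.
The left piece maps (−∞, 1) onto (−∞, −2); the right piece maps [1, ∞) onto [−8, ∞).
The union (−∞, −2) ∪ [−8, ∞) covers ℝ, so σ is surjective.
For the follow-up: the images overlap, so an x < 1 with σ(x) = σ(1) exists. σ(1) = −8; solving 2x − 4 = −8 for x < 1 gives x = (−8 + 4)/2 = −2.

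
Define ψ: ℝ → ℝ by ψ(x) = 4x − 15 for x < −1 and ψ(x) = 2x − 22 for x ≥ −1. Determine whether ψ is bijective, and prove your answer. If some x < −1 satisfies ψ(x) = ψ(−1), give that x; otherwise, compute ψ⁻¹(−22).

-9/4

Both pieces are strictly increasing (slopes 4 and 2), so each is injective on its own interval.
The left piece maps (−∞, −1) onto (−∞, −19); the right piece maps [−1, ∞) onto [−24, ∞).
These images overlap. In particular ψ(−1) = −24 (right piece), and solving 4x − 15 = −24 on the left piece gives x = −9/4 < −1.
So ψ(−9/4) = ψ(−1) with −9/4 ≠ −1, and ψ is not injective, hence not bijective. This x = −9/4 is the requested value below −1.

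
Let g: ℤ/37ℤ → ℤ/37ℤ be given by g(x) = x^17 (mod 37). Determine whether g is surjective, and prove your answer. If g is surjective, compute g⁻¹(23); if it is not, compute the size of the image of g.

8

Since 37 is prime, the nonzero elements of ℤ/37ℤ form a cyclic group of order 36.
As gcd(17, 36) = 1, raising to the 17th power is a bijection on this group: if u^17 ≡ v^17 then (uv^{−1})^17 = 1, and the only element of order dividing gcd(17, 36) = 1 is 1, so u = v.
With g(0) = 0 this makes g injective on all of ℤ/37ℤ, hence bijective (finite equal-size domain and codomain). In particular g is surjective.
Since g is surjective, we find the preimage of 23. The inverse of x ↦ x^17 on (ℤ/37ℤ)^× is x ↦ x^17, because 17·17 = 289 = 8·36 + 1 ≡ 1 (mod 36) and x^{36} = 1 for x ≠ 0 (Fermat). So g⁻¹(23) = 23^17 mod 37.
Repeated squaring mod 37: 23^1 ≡ 23, 23^2 ≡ 23² = 529 ≡ 11, 23^4 ≡ 11² = 121 ≡ 10, 23^8 ≡ 10² = 100 ≡ 26, 23^16 ≡ 26² = 676 ≡ 10. Since 17 = 16 + 1, 23^17 ≡ 10·23: 10·23 = 230 ≡ 8. So 23^17 ≡ 8 (mod 37).
Hence g⁻¹(23) = 8.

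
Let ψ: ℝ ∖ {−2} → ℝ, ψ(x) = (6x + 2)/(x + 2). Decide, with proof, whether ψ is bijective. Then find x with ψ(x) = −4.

If ψ(x) = 6, cross-multiplying gives 1(6x + 2) = 6(x + 2), which simplifies to 2 = 12 — false.  So 6 has no preimage and ψ is not surjective.
Thus ψ is not bijective.
Solving ψ(x) = −4: cross-multiplying gives 6x + 2 = −4(x + 2), which rearranges to 10x = −10, so x = −1.

-1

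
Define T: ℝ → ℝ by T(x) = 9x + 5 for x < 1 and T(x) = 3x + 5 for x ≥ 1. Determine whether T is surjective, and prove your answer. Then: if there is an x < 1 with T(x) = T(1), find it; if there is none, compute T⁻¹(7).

Both pieces are strictly increasing (slopes 9 and 3), so each is injective on its own interval.
The left piece maps (−∞, 1) onto (−∞, 14); the right piece maps [1, ∞) onto [8, ∞).
The union (−∞, 14) ∪ [8, ∞) covers ℝ, so T is surjective.
For the follow-up: the images overlap, so an x < 1 with T(x) = T(1) exists. T(1) = 8; solving 9x + 5 = 8 for x < 1 gives x = (8 − 5)/9 = 1/3.

1/3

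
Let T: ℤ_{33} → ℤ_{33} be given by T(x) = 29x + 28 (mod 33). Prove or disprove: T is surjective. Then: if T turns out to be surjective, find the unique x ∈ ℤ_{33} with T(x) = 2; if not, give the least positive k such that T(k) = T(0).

23

Since gcd(29, 33) = 1, 29 is invertible modulo 33. Euclid's algorithm: 33 = 1·29 + 4, 29 = 7·4 + 1; back-substituting gives 1 = 8·29 − 7·33, so 29⁻¹ ≡ 8 (mod 33).
Then y ↦ 8(y − 28) is a two-sided inverse to T, so every y ∈ ℤ_{33} has a preimage.
Thus T is surjective.
Since T is surjective, we find T⁻¹(2): we need 29x ≡ 2 − 28 ≡ 7 (mod 33). Using 29⁻¹ = 8: x ≡ 8·7 = 56 = 1·33 + 23, so x = 23.
Check: T(23) = 29·23 + 28 = 695 = 21·33 + 2 ≡ 2 (mod 33).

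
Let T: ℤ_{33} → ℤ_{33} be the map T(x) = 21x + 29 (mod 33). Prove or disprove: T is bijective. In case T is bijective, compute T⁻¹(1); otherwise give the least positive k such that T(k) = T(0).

11

We have gcd(21, 33) = 3 > 1. Taking a = 0 and b = 11: T(0) = 29 and T(11) = 21·11 + 29 = 260 ≡ 29 (mod 33).
So T(0) = T(11) while 0 ≠ 11, hence T is not injective, hence not bijective.
Since T is not bijective, we find the least positive k with T(k) = T(0): this means 21k ≡ 0 (mod 33), i.e. 33 ∣ 21k. Since gcd(21, 33) = 3, dividing through by 3 this holds exactly when 11 ∣ 7k, and as gcd(7, 11) = 1, exactly when 11 ∣ k.
The smallest positive such k is 11.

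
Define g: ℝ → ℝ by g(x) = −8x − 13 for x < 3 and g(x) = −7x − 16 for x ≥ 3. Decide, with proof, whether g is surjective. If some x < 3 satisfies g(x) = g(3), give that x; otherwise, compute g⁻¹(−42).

26/7

Both pieces are strictly decreasing (slopes −8 and −7), so each is injective on its own interval.
The left piece maps (−∞, 3) onto (−37, ∞); the right piece maps [3, ∞) onto (−∞, −37].
These images together cover ℝ, so g is surjective.
Because the two images are disjoint, no x < 3 has g(x) = g(3), so we compute g⁻¹(−42): −42 lies in (−∞, −37], so solve −7x − 16 = −42: x = (−42 + 16)/(−7) = 26/7.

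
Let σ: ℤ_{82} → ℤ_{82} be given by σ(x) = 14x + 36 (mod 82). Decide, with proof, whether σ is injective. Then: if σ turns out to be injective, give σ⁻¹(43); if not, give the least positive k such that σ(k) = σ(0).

Recall: σ is injective if σ(s) = σ(t) implies s = t.
We have gcd(14, 82) = 2 > 1. Taking s = 0 and t = 41: σ(0) = 36 and σ(41) = 14·41 + 36 = 610 ≡ 36 (mod 82).
So σ(0) = σ(41) while 0 ≠ 41, therefore σ is not injective.
Since σ is not injective, we find the least positive k with σ(k) = σ(0): this means 14k ≡ 0 (mod 82), i.e. 82 ∣ 14k. Since gcd(14, 82) = 2, dividing through by 2 this holds exactly when 41 ∣ 7k, and as gcd(7, 41) = 1, exactly when 41 ∣ k.
The smallest positive such k is 41.

41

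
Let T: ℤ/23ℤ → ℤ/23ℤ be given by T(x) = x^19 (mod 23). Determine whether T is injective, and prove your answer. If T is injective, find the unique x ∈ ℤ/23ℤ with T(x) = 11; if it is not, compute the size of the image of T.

7

Since 23 is prime, the nonzero elements of ℤ/23ℤ form a cyclic group of order 22.
As gcd(19, 22) = 1, raising to the 19th power is a bijection on this group: if s^19 ≡ t^19 then (st^{−1})^19 = 1, and the only element of order dividing gcd(19, 22) = 1 is 1, so s = t.
With T(0) = 0 this makes T injective on all of ℤ/23ℤ, hence bijective (finite equal-size domain and codomain). In particular T is injective.
Since T is injective, we find the preimage of 11. The inverse of x ↦ x^19 on (ℤ/23ℤ)^× is x ↦ x^7, because 19·7 = 133 = 6·22 + 1 ≡ 1 (mod 22) and x^{22} = 1 for x ≠ 0 (Fermat). So T⁻¹(11) = 11^7 mod 23.
Repeated squaring mod 23: 11^1 ≡ 11, 11^2 ≡ 11² = 121 ≡ 6, 11^4 ≡ 6² = 36 ≡ 13. Since 7 = 4 + 2 + 1, 11^7 ≡ 13·6·11: 13·6 = 78 ≡ 9, then 9·11 = 99 ≡ 7. So 11^7 ≡ 7 (mod 23).
Hence T⁻¹(11) = 7.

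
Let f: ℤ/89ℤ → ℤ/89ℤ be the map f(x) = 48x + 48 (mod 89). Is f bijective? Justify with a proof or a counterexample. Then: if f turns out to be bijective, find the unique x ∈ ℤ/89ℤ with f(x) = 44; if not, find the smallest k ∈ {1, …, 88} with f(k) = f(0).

37

Suppose f(u) = f(v) in ℤ/89ℤ. Then 48u + 48 ≡ 48v + 48 (mod 89), therefore 48(u − v) ≡ 0 (mod 89).
Since gcd(48, 89) = 1, 48 is invertible modulo 89, hence u − v ≡ 0 (mod 89), i.e. u = v.
We now compute 48⁻¹ mod 89 explicitly. Euclid's algorithm: 89 = 1·48 + 41, 48 = 1·41 + 7, 41 = 5·7 + 6, 7 = 1·6 + 1; back-substituting gives 1 = 13·48 − 7·89, so 48⁻¹ ≡ 13 (mod 89).
For any y ∈ ℤ/89ℤ, x = 13(y − 48) mod 89 satisfies f(x) = 48·13(y − 48) + 48 ≡ y (since 48·13 ≡ 1 mod 89). So every y has a preimage.
Therefore f is bijective.
Since f is bijective, we find f⁻¹(44): we need 48x ≡ 44 − 48 ≡ 85 (mod 89). Using 48⁻¹ = 13: x ≡ 13·85 = 1105 = 12·89 + 37, so x = 37.
Check: f(37) = 48·37 + 48 = 1824 = 20·89 + 44 ≡ 44 (mod 89).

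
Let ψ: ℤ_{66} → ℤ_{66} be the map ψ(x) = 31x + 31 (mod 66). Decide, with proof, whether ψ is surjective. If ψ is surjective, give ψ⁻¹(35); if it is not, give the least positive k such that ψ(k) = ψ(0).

Since gcd(31, 66) = 1, 31 is invertible modulo 66. Euclid's algorithm: 66 = 2·31 + 4, 31 = 7·4 + 3, 4 = 1·3 + 1; back-substituting gives 1 = 49·31 − 23·66, so 31⁻¹ ≡ 49 (mod 66).
For any y ∈ ℤ_{66}, x = 49(y − 31) mod 66 satisfies ψ(x) = 31·49(y − 31) + 31 ≡ y (since 31·49 ≡ 1 mod 66). So every y has a preimage.
Hence ψ is surjective.
Since ψ is surjective, we compute ψ⁻¹(35): solve 31x + 31 ≡ 35 (mod 66), i.e. 31x ≡ 4 (mod 66).
Multiplying by 31⁻¹ = 49 gives x ≡ 49·4 = 196 = 2·66 + 64 ≡ 64 (mod 66).
Check: ψ(64) = 31·64 + 31 = 2015 = 30·66 + 35 ≡ 35 (mod 66).

64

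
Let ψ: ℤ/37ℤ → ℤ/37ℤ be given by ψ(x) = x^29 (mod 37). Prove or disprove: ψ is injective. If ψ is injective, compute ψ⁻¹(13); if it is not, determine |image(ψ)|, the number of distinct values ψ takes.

Since 37 is prime, the nonzero elements of ℤ/37ℤ form a cyclic group of order 36.
As gcd(29, 36) = 1, raising to the 29th power is a bijection on this group: if s^29 ≡ t^29 then (st^{−1})^29 = 1, and the only element of order dividing gcd(29, 36) = 1 is 1, so s = t.
With ψ(0) = 0 this makes ψ injective on all of ℤ/37ℤ, hence bijective (finite equal-size domain and codomain). In particular ψ is injective.
Since ψ is injective, we find the preimage of 13. The inverse of x ↦ x^29 on (ℤ/37ℤ)^× is x ↦ x^5, because 29·5 = 145 = 4·36 + 1 ≡ 1 (mod 36) and x^{36} = 1 for x ≠ 0 (Fermat). So ψ⁻¹(13) = 13^5 mod 37.
Repeated squaring mod 37: 13^1 ≡ 13, 13^2 ≡ 13² = 169 ≡ 21, 13^4 ≡ 21² = 441 ≡ 34. Since 5 = 4 + 1, 13^5 ≡ 34·13: 34·13 = 442 ≡ 35. So 13^5 ≡ 35 (mod 37).
Hence ψ⁻¹(13) = 35.

35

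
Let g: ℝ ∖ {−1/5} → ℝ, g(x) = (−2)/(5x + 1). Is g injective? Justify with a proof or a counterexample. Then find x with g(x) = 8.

-1/4

Suppose g(u) = g(v). Cross-multiplying: (−2)(5v + 1) = (−2)(5u + 1).
Expanding both sides and cancelling the symmetric terms leaves 10·(u − v) = 0. Since 10 ≠ 0, u = v. So g is injective.
Solving g(x) = 8: cross-multiplying gives −2 = 8(5x + 1), which rearranges to −40x = 10, so x = −1/4.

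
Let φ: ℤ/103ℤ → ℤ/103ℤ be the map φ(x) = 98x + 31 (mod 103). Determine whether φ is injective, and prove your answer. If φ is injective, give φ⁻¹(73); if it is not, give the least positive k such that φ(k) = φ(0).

74

If φ(u) = φ(v), then 98u ≡ 98v (mod 103). Because gcd(98, 103) = 1, we may cancel 98 to get u ≡ v (mod 103).
Hence φ is injective.
We now compute 98⁻¹ mod 103 explicitly. Euclid's algorithm: 103 = 1·98 + 5, 98 = 19·5 + 3, 5 = 1·3 + 2, 3 = 1·2 + 1; back-substituting gives 1 = 41·98 − 39·103, so 98⁻¹ ≡ 41 (mod 103).
Since φ is injective, we compute φ⁻¹(73): solve 98x + 31 ≡ 73 (mod 103), i.e. 98x ≡ 42 (mod 103).
Multiplying by 98⁻¹ = 41 gives x ≡ 41·42 = 1722 = 16·103 + 74 ≡ 74 (mod 103).
Check: φ(74) = 98·74 + 31 = 7283 = 70·103 + 73 ≡ 73 (mod 103).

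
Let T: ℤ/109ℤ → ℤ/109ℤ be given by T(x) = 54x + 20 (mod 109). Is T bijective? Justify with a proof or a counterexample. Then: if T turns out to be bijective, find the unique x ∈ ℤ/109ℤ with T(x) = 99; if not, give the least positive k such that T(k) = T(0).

60

Recall that T is injective when T(u) = T(v) forces u = v.
Suppose T(u) = T(v) in ℤ/109ℤ. Then 54u + 20 ≡ 54v + 20 (mod 109), therefore 54(u − v) ≡ 0 (mod 109).
Since gcd(54, 109) = 1, 54 is invertible modulo 109, hence u − v ≡ 0 (mod 109), i.e. u = v.
We now compute 54⁻¹ mod 109 explicitly. Euclid's algorithm: 109 = 2·54 + 1; back-substituting gives 1 = 107·54 − 53·109, so 54⁻¹ ≡ 107 (mod 109).
Then y ↦ 107(y − 20) is a two-sided inverse to T, so every y ∈ ℤ/109ℤ has a preimage.
Hence T is bijective.
Since T is bijective, we find T⁻¹(99): we need 54x ≡ 99 − 20 ≡ 79 (mod 109). Using 54⁻¹ = 107: x ≡ 107·79 = 8453 = 77·109 + 60, so x = 60.
Check: T(60) = 54·60 + 20 = 3260 = 29·109 + 99 ≡ 99 (mod 109).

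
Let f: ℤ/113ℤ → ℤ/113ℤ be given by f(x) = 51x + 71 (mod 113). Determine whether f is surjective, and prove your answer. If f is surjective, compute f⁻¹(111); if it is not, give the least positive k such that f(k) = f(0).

Since gcd(51, 113) = 1, 51 is invertible modulo 113. Euclid's algorithm: 113 = 2·51 + 11, 51 = 4·11 + 7, 11 = 1·7 + 4, 7 = 1·4 + 3, 4 = 1·3 + 1; back-substituting gives 1 = 82·51 − 37·113, so 51⁻¹ ≡ 82 (mod 113).
Then y ↦ 82(y − 71) is a two-sided inverse to f, so every y ∈ ℤ/113ℤ has a preimage.
Therefore f is surjective.
Since f is surjective, we find f⁻¹(111): we need 51x ≡ 111 − 71 ≡ 40 (mod 113). Using 51⁻¹ = 82: x ≡ 82·40 = 3280 = 29·113 + 3, so x = 3.
Check: f(3) = 51·3 + 71 = 224 = 1·113 + 111 ≡ 111 (mod 113).

3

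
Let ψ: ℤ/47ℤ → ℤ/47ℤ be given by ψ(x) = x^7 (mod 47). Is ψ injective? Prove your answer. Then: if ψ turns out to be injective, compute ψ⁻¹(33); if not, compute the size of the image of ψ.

Since 47 is prime, the nonzero elements of ℤ/47ℤ form a cyclic group of order 46.
As gcd(7, 46) = 1, raising to the 7th power is a bijection on this group: if a^7 ≡ b^7 then (ab^{−1})^7 = 1, and the only element of order dividing gcd(7, 46) = 1 is 1, so a = b.
With ψ(0) = 0 this makes ψ injective on all of ℤ/47ℤ, hence bijective (finite equal-size domain and codomain). In particular ψ is injective.
Since ψ is injective, we find the preimage of 33. The inverse of x ↦ x^7 on (ℤ/47ℤ)^× is x ↦ x^33, because 7·33 = 231 = 5·46 + 1 ≡ 1 (mod 46) and x^{46} = 1 for x ≠ 0 (Fermat). So ψ⁻¹(33) = 33^33 mod 47.
Repeated squaring mod 47: 33^1 ≡ 33, 33^2 ≡ 33² = 1089 ≡ 8, 33^4 ≡ 8² = 64 ≡ 17, 33^8 ≡ 17² = 289 ≡ 7, 33^16 ≡ 7² = 49 ≡ 2, 33^32 ≡ 2² = 4. Since 33 = 32 + 1, 33^33 ≡ 4·33: 4·33 = 132 ≡ 38. So 33^33 ≡ 38 (mod 47).
Hence ψ⁻¹(33) = 38.

38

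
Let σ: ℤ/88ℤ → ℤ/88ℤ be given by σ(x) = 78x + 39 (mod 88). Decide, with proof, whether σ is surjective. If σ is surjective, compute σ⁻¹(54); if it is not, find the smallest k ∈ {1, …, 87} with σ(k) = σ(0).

44

Since gcd(78, 88) = 2, we have 78x ≡ 0 (mod 2) for all x, so σ(x) ≡ 1 (mod 2).
But 0 ≢ 1 (mod 2), so 0 ∈ ℤ/88ℤ has no preimage. Thus σ is not surjective.
Since σ is not surjective, we find the least positive k with σ(k) = σ(0): this means 78k ≡ 0 (mod 88), i.e. 88 ∣ 78k. Since gcd(78, 88) = 2, dividing through by 2 this holds exactly when 44 ∣ 39k, and as gcd(39, 44) = 1, exactly when 44 ∣ k.
The smallest positive such k is 44.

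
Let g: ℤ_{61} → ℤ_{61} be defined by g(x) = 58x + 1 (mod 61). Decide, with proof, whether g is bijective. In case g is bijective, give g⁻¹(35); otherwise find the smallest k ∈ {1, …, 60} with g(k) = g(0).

Recall: g is injective when g(x_1) = g(x_2) forces x_1 = x_2.
Suppose g(x_1) = g(x_2) in ℤ_{61}. Then 58x_1 + 1 ≡ 58x_2 + 1 (mod 61), hence 58(x_1 − x_2) ≡ 0 (mod 61).
Since gcd(58, 61) = 1, 58 is invertible modulo 61, therefore x_1 − x_2 ≡ 0 (mod 61), i.e. x_1 = x_2.
We now compute 58⁻¹ mod 61 explicitly. Euclid's algorithm: 61 = 1·58 + 3, 58 = 19·3 + 1; back-substituting gives 1 = 20·58 − 19·61, so 58⁻¹ ≡ 20 (mod 61).
Then y ↦ 20(y − 1) is a two-sided inverse to g, so every y ∈ ℤ_{61} has a preimage.
Thus g is bijective.
Since g is bijective, we compute g⁻¹(35): solve 58x + 1 ≡ 35 (mod 61), i.e. 58x ≡ 34 (mod 61).
Multiplying by 58⁻¹ = 20 gives x ≡ 20·34 = 680 = 11·61 + 9 ≡ 9 (mod 61).
Check: g(9) = 58·9 + 1 = 523 = 8·61 + 35 ≡ 35 (mod 61).

9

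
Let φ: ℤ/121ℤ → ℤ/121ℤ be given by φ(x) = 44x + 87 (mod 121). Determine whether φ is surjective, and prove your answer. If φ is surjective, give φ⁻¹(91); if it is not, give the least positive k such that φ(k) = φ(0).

Since gcd(44, 121) = 11, we have 44x ≡ 0 (mod 11) for all x, so φ(x) ≡ 10 (mod 11).
But 0 ≢ 10 (mod 11), so 0 ∈ ℤ/121ℤ has no preimage. Hence φ is not surjective.
Since φ is not surjective, we find the least positive k with φ(k) = φ(0): this means 44k ≡ 0 (mod 121), i.e. 121 ∣ 44k. Since gcd(44, 121) = 11, dividing through by 11 this holds exactly when 11 ∣ 4k, and as gcd(4, 11) = 1, exactly when 11 ∣ k.
The smallest positive such k is 11.

11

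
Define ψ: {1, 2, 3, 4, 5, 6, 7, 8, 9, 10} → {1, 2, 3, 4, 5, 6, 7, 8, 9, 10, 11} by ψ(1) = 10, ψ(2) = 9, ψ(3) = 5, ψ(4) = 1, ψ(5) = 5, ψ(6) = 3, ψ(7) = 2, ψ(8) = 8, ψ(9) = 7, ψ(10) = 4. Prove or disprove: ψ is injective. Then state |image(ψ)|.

ψ(3) = 5 = ψ(5) with 3 ≠ 5, so ψ is not injective.
The image of ψ is {1, 2, 3, 4, 5, 7, 8, 9, 10}, which has 9 elements.

9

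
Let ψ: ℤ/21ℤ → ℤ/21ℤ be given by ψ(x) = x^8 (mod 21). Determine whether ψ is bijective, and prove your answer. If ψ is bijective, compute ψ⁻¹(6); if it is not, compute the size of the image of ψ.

ψ(2): Repeated squaring mod 21: 2^1 ≡ 2, 2^2 ≡ 2² = 4, 2^4 ≡ 4² = 16, 2^8 ≡ 16² = 256 ≡ 4. So 2^8 ≡ 4 (mod 21).
ψ(5): Repeated squaring mod 21: 5^1 ≡ 5, 5^2 ≡ 5² = 25 ≡ 4, 5^4 ≡ 4² = 16, 5^8 ≡ 16² = 256 ≡ 4. So 5^8 ≡ 4 (mod 21).
So ψ(2) = ψ(5) = 4 while 2 ≠ 5, therefore ψ is not injective, hence not bijective.
Since ψ is not bijective, we determine |image(ψ)|. Computing x^8 mod 21 for each x (by repeated squaring, reducing mod 21 at every step), the values ψ(0), ψ(1), …, ψ(20) are: 0, 1, 4, 9, 16, 4, 15, 7, 1, 18, 16, 16, 18, 1, 7, 15, 4, 16, 9, 4, 1.
The distinct values are {0, 1, 4, 7, 9, 15, 16, 18}; there are 8 of them.

8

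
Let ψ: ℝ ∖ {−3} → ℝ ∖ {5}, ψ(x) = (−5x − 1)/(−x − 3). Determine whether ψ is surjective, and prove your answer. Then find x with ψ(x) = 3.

4

For any y ≠ 5, solving y(−x − 3) = −5x − 1 for x gives a well-defined x ≠ −3. So ψ is surjective.
Solving ψ(x) = 3: cross-multiplying gives −5x − 1 = 3(−x − 3), which rearranges to −2x = −8, so x = 4.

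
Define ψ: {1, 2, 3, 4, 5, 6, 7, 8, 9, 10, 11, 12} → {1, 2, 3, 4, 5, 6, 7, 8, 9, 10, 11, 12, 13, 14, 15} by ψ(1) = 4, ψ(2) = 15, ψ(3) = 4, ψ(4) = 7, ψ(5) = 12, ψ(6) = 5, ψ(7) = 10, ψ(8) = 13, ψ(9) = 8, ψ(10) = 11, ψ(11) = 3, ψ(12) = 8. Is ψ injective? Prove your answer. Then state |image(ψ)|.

ψ(1) = 4 = ψ(3) with 1 ≠ 3, so ψ is not injective.
The image of ψ is {3, 4, 5, 7, 8, 10, 11, 12, 13, 15}, which has 10 elements.

10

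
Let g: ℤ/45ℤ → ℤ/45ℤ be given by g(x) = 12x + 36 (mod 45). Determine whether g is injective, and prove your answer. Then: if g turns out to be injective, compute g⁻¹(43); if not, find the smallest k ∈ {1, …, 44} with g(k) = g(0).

Recall: g is injective when g(a) = g(b) forces a = b.
We have gcd(12, 45) = 3 > 1. Taking a = 0 and b = 15: g(0) = 36 and g(15) = 12·15 + 36 = 216 ≡ 36 (mod 45).
So g(0) = g(15) while 0 ≠ 15, hence g is not injective.
Since g is not injective, we find the least positive k with g(k) = g(0): this means 12k ≡ 0 (mod 45), i.e. 45 ∣ 12k. Since gcd(12, 45) = 3, dividing through by 3 this holds exactly when 15 ∣ 4k, and as gcd(4, 15) = 1, exactly when 15 ∣ k.
The smallest positive such k is 15.

15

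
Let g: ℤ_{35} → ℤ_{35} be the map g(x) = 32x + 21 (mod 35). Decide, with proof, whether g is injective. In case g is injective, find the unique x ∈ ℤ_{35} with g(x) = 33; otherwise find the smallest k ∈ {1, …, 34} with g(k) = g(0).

If g(u) = g(v), then 32u ≡ 32v (mod 35). Because gcd(32, 35) = 1, we may cancel 32 to get u ≡ v (mod 35).
Hence g is injective.
We now compute 32⁻¹ mod 35 explicitly. Euclid's algorithm: 35 = 1·32 + 3, 32 = 10·3 + 2, 3 = 1·2 + 1; back-substituting gives 1 = 23·32 − 21·35, so 32⁻¹ ≡ 23 (mod 35).
Since g is injective, we compute g⁻¹(33): solve 32x + 21 ≡ 33 (mod 35), i.e. 32x ≡ 12 (mod 35).
Multiplying by 32⁻¹ = 23 gives x ≡ 23·12 = 276 = 7·35 + 31 ≡ 31 (mod 35).
Check: g(31) = 32·31 + 21 = 1013 = 28·35 + 33 ≡ 33 (mod 35).

31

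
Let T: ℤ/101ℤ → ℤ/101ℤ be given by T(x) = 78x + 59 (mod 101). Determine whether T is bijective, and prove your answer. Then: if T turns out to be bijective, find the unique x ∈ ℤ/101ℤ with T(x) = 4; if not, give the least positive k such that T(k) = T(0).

Suppose T(u) = T(v) in ℤ/101ℤ. Then 78u + 59 ≡ 78v + 59 (mod 101), so 78(u − v) ≡ 0 (mod 101).
Since gcd(78, 101) = 1, 78 is invertible modulo 101, therefore u − v ≡ 0 (mod 101), i.e. u = v.
We now compute 78⁻¹ mod 101 explicitly. Euclid's algorithm: 101 = 1·78 + 23, 78 = 3·23 + 9, 23 = 2·9 + 5, 9 = 1·5 + 4, 5 = 1·4 + 1; back-substituting gives 1 = 79·78 − 61·101, so 78⁻¹ ≡ 79 (mod 101).
Then y ↦ 79(y − 59) is a two-sided inverse to T, so every y ∈ ℤ/101ℤ has a preimage.
Thus T is bijective.
Since T is bijective, we compute T⁻¹(4): solve 78x + 59 ≡ 4 (mod 101), i.e. 78x ≡ 46 (mod 101).
Multiplying by 78⁻¹ = 79 gives x ≡ 79·46 = 3634 = 35·101 + 99 ≡ 99 (mod 101).
Check: T(99) = 78·99 + 59 = 7781 = 77·101 + 4 ≡ 4 (mod 101).

99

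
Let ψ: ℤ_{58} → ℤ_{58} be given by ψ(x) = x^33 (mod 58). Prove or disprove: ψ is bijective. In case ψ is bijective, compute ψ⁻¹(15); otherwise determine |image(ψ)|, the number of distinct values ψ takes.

Computing x^33 mod 58 for each x (by repeated squaring, reducing mod 58 at every step), the values ψ(0), ψ(1), …, ψ(57) are: 0, 1, 32, 11, 38, 51, 4, 45, 56, 5, 8, 43, 12, 35, 48, 39, 52, 17, 44, 21, 24, 31, 42, 25, 36, 49, 18, 55, 28, 29, 30, 3, 40, 9, 22, 33, 16, 27, 34, 37, 14, 41, 6, 19, 10, 23, 46, 15, 50, 53, 2, 13, 54, 7, 20, 47, 26, 57.
Every element of ℤ_{58} appears exactly once in this list, so ψ is a bijection, and in particular bijective.
Since ψ is bijective, we read off the preimage of 15 from the same table: ψ(47) = 15, so ψ⁻¹(15) = 47.

47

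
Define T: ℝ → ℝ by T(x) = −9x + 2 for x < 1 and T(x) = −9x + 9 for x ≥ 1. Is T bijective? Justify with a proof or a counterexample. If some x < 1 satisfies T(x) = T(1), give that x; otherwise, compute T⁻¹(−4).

Both pieces are strictly decreasing (slopes −9 and −9), so each is injective on its own interval.
The left piece maps (−∞, 1) onto (−7, ∞); the right piece maps [1, ∞) onto (−∞, 0].
These images overlap. In particular T(1) = 0 (right piece), and solving −9x + 2 = 0 on the left piece gives x = 2/9 < 1.
So T(2/9) = T(1) with 2/9 ≠ 1, and T is not injective, hence not bijective. This x = 2/9 is the requested value below 1.

2/9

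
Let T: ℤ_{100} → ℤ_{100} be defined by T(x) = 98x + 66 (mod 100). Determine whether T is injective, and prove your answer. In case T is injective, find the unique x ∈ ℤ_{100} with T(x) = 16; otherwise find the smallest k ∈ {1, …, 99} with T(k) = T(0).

50

We have gcd(98, 100) = 2 > 1. Taking x_1 = 0 and x_2 = 50: T(0) = 66 and T(50) = 98·50 + 66 = 4966 ≡ 66 (mod 100).
So T(0) = T(50) while 0 ≠ 50, so T is not injective.
Since T is not injective, we find the least positive k with T(k) = T(0): this means 98k ≡ 0 (mod 100), i.e. 100 ∣ 98k. Since gcd(98, 100) = 2, dividing through by 2 this holds exactly when 50 ∣ 49k, and as gcd(49, 50) = 1, exactly when 50 ∣ k.
The smallest positive such k is 50.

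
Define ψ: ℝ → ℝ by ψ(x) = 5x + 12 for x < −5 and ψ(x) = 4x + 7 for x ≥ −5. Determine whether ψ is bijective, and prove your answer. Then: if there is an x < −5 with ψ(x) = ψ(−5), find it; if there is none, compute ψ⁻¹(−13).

-5

Both pieces are strictly increasing (slopes 5 and 4), so each is injective on its own interval.
The left piece maps (−∞, −5) onto (−∞, −13); the right piece maps [−5, ∞) onto [−13, ∞).
Since −13 = −13, the images partition ℝ: ψ is injective and surjective, hence bijective.
Because the two images are disjoint, no x < −5 has ψ(x) = ψ(−5), so we compute ψ⁻¹(−13): −13 lies in [−13, ∞), so solve 4x + 7 = −13: x = (−13 − 7)/4 = −5.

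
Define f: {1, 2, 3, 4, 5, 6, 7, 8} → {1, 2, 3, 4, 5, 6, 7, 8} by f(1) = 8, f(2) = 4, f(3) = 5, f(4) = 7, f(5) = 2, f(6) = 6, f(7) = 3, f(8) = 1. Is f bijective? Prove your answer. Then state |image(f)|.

8

The values 8, 4, 5, 7, 2, 6, 3, 1 are a permutation of {1, 2, 3, 4, 5, 6, 7, 8}: each element appears exactly once.
So f is injective and surjective, hence bijective.
The image of f is {1, 2, 3, 4, 5, 6, 7, 8}, which has 8 elements.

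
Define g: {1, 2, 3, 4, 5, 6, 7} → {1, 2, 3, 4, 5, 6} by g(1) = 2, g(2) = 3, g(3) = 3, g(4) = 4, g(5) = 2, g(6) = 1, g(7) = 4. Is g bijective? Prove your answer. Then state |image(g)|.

g(2) = 3 = g(3) with 2 ≠ 3, so g is not injective, hence not bijective.
The image of g is {1, 2, 3, 4}, which has 4 elements.

4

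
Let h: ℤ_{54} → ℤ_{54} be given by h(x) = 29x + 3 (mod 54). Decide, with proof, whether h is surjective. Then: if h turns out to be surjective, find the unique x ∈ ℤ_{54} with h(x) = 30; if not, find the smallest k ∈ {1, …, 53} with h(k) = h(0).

27

Recall that h is surjective if every y in the codomain equals h(x) for some x in the domain.
Since gcd(29, 54) = 1, 29 is invertible modulo 54. Euclid's algorithm: 54 = 1·29 + 25, 29 = 1·25 + 4, 25 = 6·4 + 1; back-substituting gives 1 = 41·29 − 22·54, so 29⁻¹ ≡ 41 (mod 54).
Then y ↦ 41(y − 3) is a two-sided inverse to h, so every y ∈ ℤ_{54} has a preimage.
Therefore h is surjective.
Since h is surjective, we find h⁻¹(30): we need 29x ≡ 30 − 3 ≡ 27 (mod 54). Using 29⁻¹ = 41: x ≡ 41·27 = 1107 = 20·54 + 27, so x = 27.
Check: h(27) = 29·27 + 3 = 786 = 14·54 + 30 ≡ 30 (mod 54).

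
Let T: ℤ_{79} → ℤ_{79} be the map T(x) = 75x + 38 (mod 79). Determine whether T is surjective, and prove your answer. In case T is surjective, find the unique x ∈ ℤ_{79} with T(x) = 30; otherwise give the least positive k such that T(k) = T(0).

2

Since gcd(75, 79) = 1, 75 is invertible modulo 79. Euclid's algorithm: 79 = 1·75 + 4, 75 = 18·4 + 3, 4 = 1·3 + 1; back-substituting gives 1 = 59·75 − 56·79, so 75⁻¹ ≡ 59 (mod 79).
For any y ∈ ℤ_{79}, x = 59(y − 38) mod 79 satisfies T(x) = 75·59(y − 38) + 38 ≡ y (since 75·59 ≡ 1 mod 79). So every y has a preimage.
Therefore T is surjective.
Since T is surjective, we find T⁻¹(30): we need 75x ≡ 30 − 38 ≡ 71 (mod 79). Using 75⁻¹ = 59: x ≡ 59·71 = 4189 = 53·79 + 2, so x = 2.
Check: T(2) = 75·2 + 38 = 188 = 2·79 + 30 ≡ 30 (mod 79).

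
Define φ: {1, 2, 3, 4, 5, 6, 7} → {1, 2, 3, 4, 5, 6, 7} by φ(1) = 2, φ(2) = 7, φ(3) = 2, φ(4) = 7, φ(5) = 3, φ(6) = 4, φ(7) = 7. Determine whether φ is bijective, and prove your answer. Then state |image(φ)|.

φ(1) = 2 = φ(3) with 1 ≠ 3, so φ is not injective, hence not bijective.
The image of φ is {2, 3, 4, 7}, which has 4 elements.

4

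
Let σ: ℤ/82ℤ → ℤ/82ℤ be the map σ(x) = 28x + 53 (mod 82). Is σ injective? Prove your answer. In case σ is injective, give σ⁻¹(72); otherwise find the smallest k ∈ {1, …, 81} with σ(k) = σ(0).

We have gcd(28, 82) = 2 > 1. Taking s = 0 and t = 41: σ(0) = 53 and σ(41) = 28·41 + 53 = 1201 ≡ 53 (mod 82).
So σ(0) = σ(41) while 0 ≠ 41, therefore σ is not injective.
Since σ is not injective, we find the least positive k with σ(k) = σ(0): this means 28k ≡ 0 (mod 82), i.e. 82 ∣ 28k. Since gcd(28, 82) = 2, dividing through by 2 this holds exactly when 41 ∣ 14k, and as gcd(14, 41) = 1, exactly when 41 ∣ k.
The smallest positive such k is 41.

41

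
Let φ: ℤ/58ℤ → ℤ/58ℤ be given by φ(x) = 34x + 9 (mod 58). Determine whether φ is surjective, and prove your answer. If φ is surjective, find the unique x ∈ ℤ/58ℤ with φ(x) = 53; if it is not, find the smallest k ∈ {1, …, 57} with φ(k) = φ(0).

29

Since gcd(34, 58) = 2, we have 34x ≡ 0 (mod 2) for all x, so φ(x) ≡ 1 (mod 2).
But 0 ≢ 1 (mod 2), so 0 ∈ ℤ/58ℤ has no preimage. Therefore φ is not surjective.
Since φ is not surjective, we find the least positive k with φ(k) = φ(0): this means 34k ≡ 0 (mod 58), i.e. 58 ∣ 34k. Since gcd(34, 58) = 2, dividing through by 2 this holds exactly when 29 ∣ 17k, and as gcd(17, 29) = 1, exactly when 29 ∣ k.
The smallest positive such k is 29.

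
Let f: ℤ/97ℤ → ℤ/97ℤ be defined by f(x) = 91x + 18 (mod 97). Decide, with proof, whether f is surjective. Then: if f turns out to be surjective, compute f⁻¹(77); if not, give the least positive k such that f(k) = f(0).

Recall: surjectivity means every element of the codomain has a preimage under f.
Since gcd(91, 97) = 1, 91 is invertible modulo 97. Euclid's algorithm: 97 = 1·91 + 6, 91 = 15·6 + 1; back-substituting gives 1 = 16·91 − 15·97, so 91⁻¹ ≡ 16 (mod 97).
Then y ↦ 16(y − 18) is a two-sided inverse to f, so every y ∈ ℤ/97ℤ has a preimage.
So f is surjective.
Since f is surjective, we find f⁻¹(77): we need 91x ≡ 77 − 18 ≡ 59 (mod 97). Using 91⁻¹ = 16: x ≡ 16·59 = 944 = 9·97 + 71, so x = 71.
Check: f(71) = 91·71 + 18 = 6479 = 66·97 + 77 ≡ 77 (mod 97).

71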